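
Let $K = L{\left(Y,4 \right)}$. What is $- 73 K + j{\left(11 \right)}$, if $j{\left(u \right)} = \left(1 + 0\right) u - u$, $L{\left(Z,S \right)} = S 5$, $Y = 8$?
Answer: $-1460$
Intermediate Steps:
$L{\left(Z,S \right)} = 5 S$
$j{\left(u \right)} = 0$ ($j{\left(u \right)} = 1 u - u = u - u = 0$)
$K = 20$ ($K = 5 \cdot 4 = 20$)
$- 73 K + j{\left(11 \right)} = \left(-73\right) 20 + 0 = -1460 + 0 = -1460$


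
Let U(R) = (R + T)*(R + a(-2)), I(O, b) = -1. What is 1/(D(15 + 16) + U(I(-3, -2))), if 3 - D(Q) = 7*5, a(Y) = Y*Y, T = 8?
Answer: -1/11 ≈ -0.090909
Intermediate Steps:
a(Y) = Y**2
D(Q) = -32 (D(Q) = 3 - 7*5 = 3 - 1*35 = 3 - 35 = -32)
U(R) = (4 + R)*(8 + R) (U(R) = (R + 8)*(R + (-2)**2) = (8 + R)*(R + 4) = (8 + R)*(4 + R) = (4 + R)*(8 + R))
1/(D(15 + 16) + U(I(-3, -2))) = 1/(-32 + (32 + (-1)**2 + 12*(-1))) = 1/(-32 + (32 + 1 - 12)) = 1/(-32 + 21) = 1/(-11) = -1/11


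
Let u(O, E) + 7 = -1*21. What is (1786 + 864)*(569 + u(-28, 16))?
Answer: 1433650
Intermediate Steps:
u(O, E) = -28 (u(O, E) = -7 - 1*21 = -7 - 21 = -28)
(1786 + 864)*(569 + u(-28, 16)) = (1786 + 864)*(569 - 28) = 2650*541 = 1433650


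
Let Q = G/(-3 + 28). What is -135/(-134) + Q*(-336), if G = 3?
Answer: -131697/3350 ≈ -39.313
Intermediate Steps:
Q = 3/25 (Q = 3/(-3 + 28) = 3/25 ≈ 0.12000)
-135/(-134) + Q*(-336) = -135/(-134) + (3/25)*(-336) = -135*(-1/134) - 1008/25 = 135/134 - 1008/25 = -131697/3350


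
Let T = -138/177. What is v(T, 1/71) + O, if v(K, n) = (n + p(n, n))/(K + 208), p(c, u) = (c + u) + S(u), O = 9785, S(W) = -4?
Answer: 8493813531/868046 ≈ 9785.0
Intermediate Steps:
T = -46/59 (T = -138*1/177 = -46/59 ≈ -0.77966)
p(c, u) = -4 + c + u (p(c, u) = (c + u) - 4 = -4 + c + u)
v(K, n) = (-4 + 3*n)/(208 + K) (v(K, n) = (n + (-4 + n + n))/(K + 208) = (n + (-4 + 2*n))/(208 + K) = (-4 + 3*n)/(208 + K))
v(T, 1/71) + O = (-4 + 3/71)/(208 - 46/59) + 9785 = (-4 + 3*(1/71))/(12226/59) + 9785 = 59*(-4 + 3/71)/12226 + 9785 = (59/12226)*(-281/71) + 9785 = -16579/868046 + 9785 = 8493813531/868046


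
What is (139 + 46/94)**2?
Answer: 42981136/2209 ≈ 19457.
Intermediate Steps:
(139 + 46/94)**2 = (139 + 46*(1/94))**2 = (139 + 23/47)**2 = (6556/47)**2 = 42981136/2209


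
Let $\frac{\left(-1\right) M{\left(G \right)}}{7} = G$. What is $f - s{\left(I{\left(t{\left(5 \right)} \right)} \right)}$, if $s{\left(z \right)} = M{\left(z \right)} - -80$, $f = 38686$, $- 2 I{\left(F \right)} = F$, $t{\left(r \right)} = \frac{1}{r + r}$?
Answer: $\frac{772113}{20} \approx 38606.0$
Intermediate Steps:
$M{\left(G \right)} = - 7 G$
$t{\left(r \right)} = \frac{1}{2 r}$
$I{\left(F \right)} = - \frac{F}{2}$
$s{\left(z \right)} = 80 - 7 z$ ($s{\left(z \right)} = - 7 z - -80 = - 7 z + 80 = 80 - 7 z$)
$f - s{\left(I{\left(t{\left(5 \right)} \right)} \right)} = 38686 - \left(80 - 7 \left(- \frac{\frac{1}{2} \cdot \frac{1}{5}}{2}\right)\right) = 38686 - \left(80 - 7 \left(\left(- \frac{1}{2}\right) \frac{1}{10}\right)\right) = 38686 - \left(80 - - \frac{7}{20}\right) = 38686 - \left(80 + \frac{7}{20}\right) = 38686 - \frac{1607}{20} = \frac{772113}{20}$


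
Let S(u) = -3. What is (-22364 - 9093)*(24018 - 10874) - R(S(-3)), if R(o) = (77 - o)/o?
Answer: -1240412344/3 ≈ -4.1347e+8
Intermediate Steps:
R(o) = (77 - o)/o
(-22364 - 9093)*(24018 - 10874) - R(S(-3)) = (-22364 - 9093)*(24018 - 10874) - (77 - 1*(-3))/(-3) = -31457*13144 - (-1)*(77 + 3)/3 = -413470808 - (-1)*80/3 = -413470808 - 1*(-80/3) = -413470808 + 80/3 = -1240412344/3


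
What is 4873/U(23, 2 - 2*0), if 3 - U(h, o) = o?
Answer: 4873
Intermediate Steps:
U(h, o) = 3 - o
4873/U(23, 2 - 2*0) = 4873/(3 - (2 - 2*0)) = 4873/(3 - (2 + 0)) = 4873/(3 - 1*2) = 4873/(3 - 2) = 4873/1 = 4873*1 = 4873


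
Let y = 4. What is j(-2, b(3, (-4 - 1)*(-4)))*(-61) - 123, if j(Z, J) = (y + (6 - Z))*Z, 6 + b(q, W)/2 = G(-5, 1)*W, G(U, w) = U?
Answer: 1341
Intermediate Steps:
b(q, W) = -12 - 10*W (b(q, W) = -12 + 2*(-5*W) = -12 - 10*W)
j(Z, J) = Z*(10 - Z) (j(Z, J) = (4 + (6 - Z))*Z = (10 - Z)*Z = Z*(10 - Z))
j(-2, b(3, (-4 - 1)*(-4)))*(-61) - 123 = -2*(10 - 1*(-2))*(-61) - 123 = -2*(10 + 2)*(-61) - 123 = -2*12*(-61) - 123 = -24*(-61) - 123 = 1464 - 123 = 1341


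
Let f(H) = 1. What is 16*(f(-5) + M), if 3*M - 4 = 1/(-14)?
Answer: 776/21 ≈ 36.952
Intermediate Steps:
M = 55/42 (M = 4/3 + (1/3)/(-14) = 4/3 + (1/3)*(-1/14) = 4/3 - 1/42 = 55/42 ≈ 1.3095)
16*(f(-5) + M) = 16*(1 + 55/42) = 16*(97/42) = 776/21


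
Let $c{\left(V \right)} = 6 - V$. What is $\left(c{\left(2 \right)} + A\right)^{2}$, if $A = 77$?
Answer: $6561$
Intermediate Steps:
$\left(c{\left(2 \right)} + A\right)^{2} = \left(\left(6 - 2\right) + 77\right)^{2} = \left(4 + 77\right)^{2} = 81^{2} = 6561$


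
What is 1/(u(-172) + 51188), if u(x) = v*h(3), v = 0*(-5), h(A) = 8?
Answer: 1/51188 ≈ 1.9536e-5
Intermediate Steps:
v = 0
u(x) = 0 (u(x) = 0*8 = 0)
1/(u(-172) + 51188) = 1/(0 + 51188) = 1/51188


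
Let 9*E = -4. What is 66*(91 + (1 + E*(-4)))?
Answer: 18568/3 ≈ 6189.3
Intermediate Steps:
E = -4/9 (E = (⅑)*(-4) = -4/9 ≈ -0.44444)
66*(91 + (1 + E*(-4))) = 66*(91 + (1 - 4/9*(-4))) = 66*(91 + (1 + 16/9)) = 66*(91 + 25/9) = 66*(844/9) = 18568/3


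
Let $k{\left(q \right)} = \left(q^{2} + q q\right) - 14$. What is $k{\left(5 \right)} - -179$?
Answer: $215$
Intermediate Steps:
$k{\left(q \right)} = -14 + 2 q^{2}$ ($k{\left(q \right)} = \left(q^{2} + q^{2}\right) - 14 = 2 q^{2} - 14 = -14 + 2 q^{2}$)
$k{\left(5 \right)} - -179 = \left(-14 + 2 \cdot 5^{2}\right) - -179 = \left(-14 + 2 \cdot 25\right) + 179 = \left(-14 + 50\right) + 179 = 36 + 179 = 215$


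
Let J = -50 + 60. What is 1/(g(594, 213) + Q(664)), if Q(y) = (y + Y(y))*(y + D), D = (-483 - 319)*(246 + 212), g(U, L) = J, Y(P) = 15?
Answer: -1/248956698 ≈ -4.0168e-9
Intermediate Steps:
J = 10
g(U, L) = 10
D = -367316 (D = -802*458 = -367316)
Q(y) = (-367316 + y)*(15 + y) (Q(y) = (y + 15)*(y - 367316) = (15 + y)*(-367316 + y) = (-367316 + y)*(15 + y))
1/(g(594, 213) + Q(664)) = 1/(10 + (-5509740 + 664**2 - 367301*664)) = 1/(10 + (-5509740 + 440896 - 243887864)) = 1/(10 - 248956708) = 1/(-248956698) = -1/248956698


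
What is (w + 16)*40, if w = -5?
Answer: 440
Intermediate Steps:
(w + 16)*40 = (-5 + 16)*40 = 11*40 = 440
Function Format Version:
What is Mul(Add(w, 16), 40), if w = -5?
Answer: 440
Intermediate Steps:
Mul(Add(w, 16), 40) = Mul(Add(-5, 16), 40) = Mul(11, 40) = 440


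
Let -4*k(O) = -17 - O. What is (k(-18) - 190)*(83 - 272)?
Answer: 143829/4 ≈ 35957.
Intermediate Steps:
k(O) = 17/4 + O/4 (k(O) = -(-17 - O)/4 = 17/4 + O/4)
(k(-18) - 190)*(83 - 272) = ((17/4 + (1/4)*(-18)) - 190)*(83 - 272) = ((17/4 - 9/2) - 190)*(-189) = (-1/4 - 190)*(-189) = -761/4*(-189) = 143829/4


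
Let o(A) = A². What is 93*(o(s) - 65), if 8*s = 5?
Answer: -384555/64 ≈ -6008.7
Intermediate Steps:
s = 5/8 (s = (⅛)*5 = 5/8 ≈ 0.62500)
93*(o(s) - 65) = 93*((5/8)² - 65) = 93*(25/64 - 65) = 93*(-4135/64) = -384555/64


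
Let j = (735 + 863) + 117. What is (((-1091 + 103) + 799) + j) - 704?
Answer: 822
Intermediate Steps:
j = 1715 (j = 1598 + 117 = 1715)
(((-1091 + 103) + 799) + j) - 704 = (((-1091 + 103) + 799) + 1715) - 704 = ((-988 + 799) + 1715) - 704 = (-189 + 1715) - 704 = 1526 - 704 = 822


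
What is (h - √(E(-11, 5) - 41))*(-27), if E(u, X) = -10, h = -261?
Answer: 7047 + 27*I*√51 ≈ 7047.0 + 192.82*I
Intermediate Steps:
(h - √(E(-11, 5) - 41))*(-27) = (-261 - √(-10 - 41))*(-27) = (-261 - √(-51))*(-27) = (-261 - I*√51)*(-27) = 7047 + 27*I*√51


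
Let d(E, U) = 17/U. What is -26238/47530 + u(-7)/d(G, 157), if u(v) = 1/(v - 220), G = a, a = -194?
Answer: -54357326/91709135 ≈ -0.59271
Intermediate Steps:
G = -194
u(v) = 1/(-220 + v)
-26238/47530 + u(-7)/d(G, 157) = -26238/47530 + 1/((-220 - 7)*((17/157))) = -26238*1/47530 + 1/((-227)*((17*(1/157)))) = -13119/23765 - 1/(227*17/157) = -13119/23765 - 1/227*157/17 = -13119/23765 - 157/3859 = -54357326/91709135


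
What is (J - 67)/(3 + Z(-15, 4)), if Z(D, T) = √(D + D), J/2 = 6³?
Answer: 365/13 - 365*I*√30/39 ≈ 28.077 - 51.261*I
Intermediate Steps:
J = 432 (J = 2*6³ = 2*216 = 432)
Z(D, T) = √2*√D (Z(D, T) = √(2*D) = √2*√D)
(J - 67)/(3 + Z(-15, 4)) = (432 - 67)/(3 + √2*√(-15)) = 365/(3 + √2*(I*√15)) = 365/(3 + I*√30)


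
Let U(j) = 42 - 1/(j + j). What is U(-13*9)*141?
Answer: 461963/78 ≈ 5922.6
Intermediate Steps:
U(j) = 42 - 1/(2*j)
U(-13*9)*141 = (42 - 1/(2*((-13*9))))*141 = (42 - ½/(-117))*141 = (42 - ½*(-1/117))*141 = (42 + 1/234)*141 = (9829/234)*141 = 461963/78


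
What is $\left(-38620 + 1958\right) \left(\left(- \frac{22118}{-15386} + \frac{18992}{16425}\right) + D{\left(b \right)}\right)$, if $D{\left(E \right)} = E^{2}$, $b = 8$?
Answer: $- \frac{308497206524722}{126357525} \approx -2.4415 \cdot 10^{6}$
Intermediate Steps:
$\left(-38620 + 1958\right) \left(\left(- \frac{22118}{-15386} + \frac{18992}{16425}\right) + D{\left(b \right)}\right) = \left(-38620 + 1958\right) \left(\left(- \frac{22118}{-15386} + \frac{18992}{16425}\right) + 8^{2}\right) = - 36662 \left(\left(\left(-22118\right) \left(- \frac{1}{15386}\right) + 18992 \cdot \frac{1}{16425}\right) + 64\right) = - 36662 \left(\left(\frac{11059}{7693} + \frac{18992}{16425}\right) + 64\right) = - 36662 \left(\frac{327749531}{126357525} + 64\right) = \left(-36662\right) \frac{8414631131}{126357525} = - \frac{308497206524722}{126357525}$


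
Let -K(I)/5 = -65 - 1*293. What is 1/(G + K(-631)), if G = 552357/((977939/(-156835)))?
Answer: -977939/84878399285 ≈ -1.1522e-5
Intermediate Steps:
G = -86628910095/977939 (G = 552357/((977939*(-1/156835))) = 552357/(-977939/156835) = 552357*(-156835/977939) = -86628910095/977939 ≈ -88583.)
K(I) = 1790 (K(I) = -5*(-65 - 1*293) = -5*(-65 - 293) = -5*(-358) = 1790)
1/(G + K(-631)) = 1/(-86628910095/977939 + 1790) = 1/(-84878399285/977939) = -977939/84878399285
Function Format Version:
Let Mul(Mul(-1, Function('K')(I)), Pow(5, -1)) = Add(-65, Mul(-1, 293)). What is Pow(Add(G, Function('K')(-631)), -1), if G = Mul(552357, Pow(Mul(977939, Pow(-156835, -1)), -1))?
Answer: Rational(-977939, 84878399285) ≈ -1.1522e-5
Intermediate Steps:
G = Rational(-86628910095, 977939) (G = Mul(552357, Pow(Mul(977939, Rational(-1, 156835)), -1)) = Mul(552357, Pow(Rational(-977939, 156835), -1)) = Mul(552357, Rational(-156835, 977939)) = Rational(-86628910095, 977939) ≈ -88583.)
Function('K')(I) = 1790 (Function('K')(I) = Mul(-5, Add(-65, Mul(-1, 293))) = Mul(-5, Add(-65, -293)) = Mul(-5, -358) = 1790)
Pow(Add(G, Function('K')(-631)), -1) = Pow(Add(Rational(-86628910095, 977939), 1790), -1) = Pow(Rational(-84878399285, 977939), -1) = Rational(-977939, 84878399285)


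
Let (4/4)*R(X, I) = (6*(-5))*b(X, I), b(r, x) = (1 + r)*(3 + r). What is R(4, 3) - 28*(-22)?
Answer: -434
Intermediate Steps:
R(X, I) = -90 - 120*X - 30*X² (R(X, I) = (6*(-5))*(3 + X² + 4*X) = -30*(3 + X² + 4*X) = -90 - 120*X - 30*X²)
R(4, 3) - 28*(-22) = (-90 - 120*4 - 30*4²) - 28*(-22) = (-90 - 480 - 30*16) + 616 = (-90 - 480 - 480) + 616 = -1050 + 616 = -434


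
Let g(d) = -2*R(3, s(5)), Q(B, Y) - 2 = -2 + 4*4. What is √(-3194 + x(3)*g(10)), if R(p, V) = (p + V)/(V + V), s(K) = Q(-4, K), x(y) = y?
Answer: I*√51161/4 ≈ 56.547*I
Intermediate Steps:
Q(B, Y) = 16 (Q(B, Y) = 2 + (-2 + 4*4) = 2 + (-2 + 16) = 2 + 14 = 16)
s(K) = 16
R(p, V) = (V + p)/(2*V) (R(p, V) = (V + p)/((2*V)) = (V + p)*(1/(2*V)) = (V + p)/(2*V))
g(d) = -19/16 (g(d) = -(16 + 3)/16 = -19/16)
√(-3194 + x(3)*g(10)) = √(-3194 + 3*(-19/16)) = √(-3194 - 57/16) = √(-51161/16) = I*√51161/4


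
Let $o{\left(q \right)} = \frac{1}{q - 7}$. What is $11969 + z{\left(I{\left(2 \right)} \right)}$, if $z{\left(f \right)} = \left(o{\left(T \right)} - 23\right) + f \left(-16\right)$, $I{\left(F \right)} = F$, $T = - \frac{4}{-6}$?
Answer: $\frac{226363}{19} \approx 11914.0$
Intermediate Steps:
$T = \frac{2}{3}$ ($T = \left(-4\right) \left(- \frac{1}{6}\right) = \frac{2}{3} \approx 0.66667$)
$o{\left(q \right)} = \frac{1}{-7 + q}$
$z{\left(f \right)} = - \frac{440}{19} - 16 f$ ($z{\left(f \right)} = \left(\frac{1}{-7 + \frac{2}{3}} - 23\right) + f \left(-16\right) = \left(\frac{1}{- \frac{19}{3}} - 23\right) - 16 f = \left(- \frac{3}{19} - 23\right) - 16 f = - \frac{440}{19} - 16 f$)
$11969 + z{\left(I{\left(2 \right)} \right)} = 11969 - \frac{1048}{19} = \frac{226363}{19}$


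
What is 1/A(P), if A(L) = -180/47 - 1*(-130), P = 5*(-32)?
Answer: 47/5930 ≈ 0.0079258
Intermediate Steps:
P = -160
A(L) = 5930/47 (A(L) = -180*1/47 + 130 = -180/47 + 130 = 5930/47)
1/A(P) = 1/(5930/47) = 47/5930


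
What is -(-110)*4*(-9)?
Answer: -3960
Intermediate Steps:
-(-110)*4*(-9) = -22*(-20)*(-9) = 440*(-9) = -3960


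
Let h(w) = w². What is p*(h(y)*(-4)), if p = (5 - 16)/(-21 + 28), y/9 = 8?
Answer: 228096/7 ≈ 32585.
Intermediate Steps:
y = 72 (y = 9*8 = 72)
p = -11/7 ≈ -1.5714
p*(h(y)*(-4)) = -11*72²*(-4)/7 = -57024*(-4)/7 = -11/7*(-20736) = 228096/7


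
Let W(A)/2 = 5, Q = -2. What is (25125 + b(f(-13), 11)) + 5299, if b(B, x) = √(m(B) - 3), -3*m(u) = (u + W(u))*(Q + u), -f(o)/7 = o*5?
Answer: 30424 + 3*I*√7802 ≈ 30424.0 + 264.99*I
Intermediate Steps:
W(A) = 10 (W(A) = 2*5 = 10)
f(o) = -35*o (f(o) = -7*o*5 = -35*o)
m(u) = -(-2 + u)*(10 + u)/3 (m(u) = -(u + 10)*(-2 + u)/3 = -(10 + u)*(-2 + u)/3 = -(-2 + u)*(10 + u)/3)
b(B, x) = √(11/3 - 8*B/3 - B²/3) (b(B, x) = √((20/3 - 8*B/3 - B²/3) - 3) = √(11/3 - 8*B/3 - B²/3))
(25125 + b(f(-13), 11)) + 5299 = (25125 + √(33 - (-840)*(-13) - 3*(-35*(-13))²)/3) + 5299 = (25125 + √(33 - 24*455 - 3*455²)/3) + 5299 = (25125 + √(33 - 10920 - 3*207025)/3) + 5299 = (25125 + √(33 - 10920 - 621075)/3) + 5299 = (25125 + √(-631962)/3) + 5299 = (25125 + (9*I*√7802)/3) + 5299 = (25125 + 3*I*√7802) + 5299 = 30424 + 3*I*√7802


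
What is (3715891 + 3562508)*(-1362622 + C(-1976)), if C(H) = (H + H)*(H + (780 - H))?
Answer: -32353808223618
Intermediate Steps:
C(H) = 1560*H (C(H) = (2*H)*780 = 1560*H)
(3715891 + 3562508)*(-1362622 + C(-1976)) = (3715891 + 3562508)*(-1362622 + 1560*(-1976)) = 7278399*(-1362622 - 3082560) = 7278399*(-4445182) = -32353808223618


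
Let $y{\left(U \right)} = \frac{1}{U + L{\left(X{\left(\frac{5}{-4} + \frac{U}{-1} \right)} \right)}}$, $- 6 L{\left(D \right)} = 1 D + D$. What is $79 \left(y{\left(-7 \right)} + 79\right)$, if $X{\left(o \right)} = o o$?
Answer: $\frac{5394673}{865} \approx 6236.6$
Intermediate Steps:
$X{\left(o \right)} = o^{2}$
$L{\left(D \right)} = - \frac{D}{3}$ ($L{\left(D \right)} = - \frac{1 D + D}{6} = - \frac{D + D}{6} = - \frac{2 D}{6} = - \frac{D}{3}$)
$y{\left(U \right)} = \frac{1}{U - \frac{\left(- \frac{5}{4} - U\right)^{2}}{3}}$ ($y{\left(U \right)} = \frac{1}{U - \frac{\left(\frac{5}{-4} + \frac{U}{-1}\right)^{2}}{3}} = \frac{1}{U - \frac{\left(5 \left(- \frac{1}{4}\right) + U \left(-1\right)\right)^{2}}{3}} = \frac{1}{U - \frac{\left(- \frac{5}{4} - U\right)^{2}}{3}}$)
$79 \left(y{\left(-7 \right)} + 79\right) = 79 \left(\frac{48}{- \left(5 + 4 \left(-7\right)\right)^{2} + 48 \left(-7\right)} + 79\right) = 79 \left(\frac{48}{- \left(5 - 28\right)^{2} - 336} + 79\right) = 79 \left(\frac{48}{- \left(-23\right)^{2} - 336} + 79\right) = 79 \left(\frac{48}{\left(-1\right) 529 - 336} + 79\right) = 79 \left(\frac{48}{-529 - 336} + 79\right) = 79 \left(\frac{48}{-865} + 79\right) = 79 \left(48 \left(- \frac{1}{865}\right) + 79\right) = 79 \left(- \frac{48}{865} + 79\right) = 79 \cdot \frac{68287}{865} = \frac{5394673}{865}$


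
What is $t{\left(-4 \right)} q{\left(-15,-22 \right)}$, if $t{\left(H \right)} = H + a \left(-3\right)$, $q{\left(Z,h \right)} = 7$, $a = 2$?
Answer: $-70$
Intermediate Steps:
$t{\left(H \right)} = -6 + H$ ($t{\left(H \right)} = H + 2 \left(-3\right) = H - 6 = -6 + H$)
$t{\left(-4 \right)} q{\left(-15,-22 \right)} = \left(-6 - 4\right) 7 = \left(-10\right) 7 = -70$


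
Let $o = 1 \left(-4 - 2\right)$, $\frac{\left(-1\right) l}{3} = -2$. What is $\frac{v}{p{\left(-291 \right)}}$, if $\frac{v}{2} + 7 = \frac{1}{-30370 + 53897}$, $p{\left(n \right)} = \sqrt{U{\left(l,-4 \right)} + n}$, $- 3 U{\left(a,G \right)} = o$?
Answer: $\frac{329376 i}{399959} \approx 0.82352 i$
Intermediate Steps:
$l = 6$ ($l = \left(-3\right) \left(-2\right) = 6$)
$o = -6$ ($o = 1 \left(-6\right) = -6$)
$U{\left(a,G \right)} = 2$ ($U{\left(a,G \right)} = \left(- \frac{1}{3}\right) \left(-6\right) = 2$)
$p{\left(n \right)} = \sqrt{2 + n}$
$v = - \frac{329376}{23527}$ ($v = -14 + \frac{2}{-30370 + 53897} = -14 + \frac{2}{23527} = - \frac{329376}{23527} \approx -14.0$)
$\frac{v}{p{\left(-291 \right)}} = - \frac{329376}{23527 \sqrt{2 - 291}} = - \frac{329376}{23527 \sqrt{-289}} = - \frac{329376}{23527 \cdot 17 i} = - \frac{329376 \left(- \frac{i}{17}\right)}{23527} = \frac{329376 i}{399959}$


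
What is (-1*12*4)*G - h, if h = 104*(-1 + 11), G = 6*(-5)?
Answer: 400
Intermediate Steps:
G = -30
h = 1040 (h = 104*10 = 1040)
(-1*12*4)*G - h = (-1*12*4)*(-30) - 1*1040 = -12*4*(-30) - 1040 = -48*(-30) - 1040 = 1440 - 1040 = 400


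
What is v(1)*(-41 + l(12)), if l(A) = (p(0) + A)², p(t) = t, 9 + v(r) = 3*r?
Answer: -618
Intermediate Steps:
v(r) = -9 + 3*r
l(A) = A² (l(A) = (0 + A)² = A²)
v(1)*(-41 + l(12)) = (-9 + 3*1)*(-41 + 12²) = (-9 + 3)*(-41 + 144) = -6*103 = -618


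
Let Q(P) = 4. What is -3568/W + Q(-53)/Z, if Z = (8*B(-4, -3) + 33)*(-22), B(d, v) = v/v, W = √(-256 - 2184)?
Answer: -2/451 + 892*I*√610/305 ≈ -0.0044346 + 72.232*I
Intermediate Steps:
W = 2*I*√610 (W = √(-2440) = 2*I*√610 ≈ 49.396*I)
B(d, v) = 1
Z = -902 (Z = (8*1 + 33)*(-22) = (8 + 33)*(-22) = 41*(-22) = -902)
-3568/W + Q(-53)/Z = -3568*(-I*√610/1220) + 4/(-902) = -(-892)*I*√610/305 + 4*(-1/902) = 892*I*√610/305 - 2/451 = -2/451 + 892*I*√610/305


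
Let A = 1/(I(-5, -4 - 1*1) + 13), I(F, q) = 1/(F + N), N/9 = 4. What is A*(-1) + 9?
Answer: 3605/404 ≈ 8.9233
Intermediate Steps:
N = 36 (N = 9*4 = 36)
I(F, q) = 1/(36 + F) (I(F, q) = 1/(F + 36) = 1/(36 + F))
A = 31/404 (A = 1/(1/(36 - 5) + 13) = 1/(1/31 + 13) = 1/(404/31) = 31/404 ≈ 0.076733)
A*(-1) + 9 = (31/404)*(-1) + 9 = -31/404 + 9 = 3605/404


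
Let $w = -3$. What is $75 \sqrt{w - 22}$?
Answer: $375 i \approx 375.0 i$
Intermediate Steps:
$75 \sqrt{w - 22} = 75 \sqrt{-3 - 22} = 75 \sqrt{-25} = 75 \cdot 5 i = 375 i$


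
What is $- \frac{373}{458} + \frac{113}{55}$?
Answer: $\frac{31239}{25190} \approx 1.2401$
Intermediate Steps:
$- \frac{373}{458} + \frac{113}{55} = \frac{31239}{25190}$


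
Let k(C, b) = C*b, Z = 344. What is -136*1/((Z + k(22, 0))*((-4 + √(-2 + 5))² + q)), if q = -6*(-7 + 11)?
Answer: -85/7181 + 136*√3/7181 ≈ 0.020966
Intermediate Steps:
q = -24 (q = -6*4 = -24)
-136*1/((Z + k(22, 0))*((-4 + √(-2 + 5))² + q)) = -136*1/((344 + 22*0)*((-4 + √(-2 + 5))² - 24)) = -136*1/((344 + 0)*((-4 + √3)² - 24)) = -136*1/(344*(-24 + (-4 + √3)²)) = -136/(-8256 + 344*(-4 + √3)²)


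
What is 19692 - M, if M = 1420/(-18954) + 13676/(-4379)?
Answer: 817346443378/41499783 ≈ 19695.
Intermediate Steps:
M = -132716542/41499783 (M = 1420*(-1/18954) + 13676*(-1/4379) = -710/9477 - 13676/4379 = -132716542/41499783 ≈ -3.1980)
19692 - M = 19692 - 1*(-132716542/41499783) = 19692 + 132716542/41499783 = 817346443378/41499783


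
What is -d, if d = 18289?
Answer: -18289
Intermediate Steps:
-d = -1*18289 = -18289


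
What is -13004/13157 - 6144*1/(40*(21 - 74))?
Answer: 6658516/3486605 ≈ 1.9097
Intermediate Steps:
-13004/13157 - 6144*1/(40*(21 - 74)) = -13004*1/13157 - 6144/((-53*40)) = -13004/13157 - 6144/(-2120) = -13004/13157 - 6144*(-1/2120) = -13004/13157 + 768/265 = 6658516/3486605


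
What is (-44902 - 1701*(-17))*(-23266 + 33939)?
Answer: -170607905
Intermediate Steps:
(-44902 - 1701*(-17))*(-23266 + 33939) = (-44902 + 28917)*10673 = -15985*10673 = -170607905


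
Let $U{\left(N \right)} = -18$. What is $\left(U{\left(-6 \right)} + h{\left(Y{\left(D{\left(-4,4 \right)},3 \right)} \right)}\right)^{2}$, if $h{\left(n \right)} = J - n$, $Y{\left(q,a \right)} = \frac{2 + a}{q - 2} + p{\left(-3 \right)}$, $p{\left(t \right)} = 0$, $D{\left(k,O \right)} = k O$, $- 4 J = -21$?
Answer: $\frac{201601}{1296} \approx 155.56$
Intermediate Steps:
$J = \frac{21}{4}$ ($J = \left(- \frac{1}{4}\right) \left(-21\right) = \frac{21}{4} \approx 5.25$)
$D{\left(k,O \right)} = O k$
$Y{\left(q,a \right)} = \frac{2 + a}{-2 + q}$ ($Y{\left(q,a \right)} = \frac{2 + a}{q - 2} + 0 = \frac{2 + a}{-2 + q} + 0 = \frac{2 + a}{-2 + q}$)
$h{\left(n \right)} = \frac{21}{4} - n$
$\left(U{\left(-6 \right)} + h{\left(Y{\left(D{\left(-4,4 \right)},3 \right)} \right)}\right)^{2} = \left(-18 + \left(\frac{21}{4} - \frac{2 + 3}{-2 + 4 \left(-4\right)}\right)\right)^{2} = \left(-18 + \left(\frac{21}{4} - \frac{1}{-2 - 16} \cdot 5\right)\right)^{2} = \left(-18 + \left(\frac{21}{4} - \frac{1}{-18} \cdot 5\right)\right)^{2} = \left(-18 + \left(\frac{21}{4} - \left(- \frac{1}{18}\right) 5\right)\right)^{2} = \left(-18 + \left(\frac{21}{4} - - \frac{5}{18}\right)\right)^{2} = \left(-18 + \left(\frac{21}{4} + \frac{5}{18}\right)\right)^{2} = \left(-18 + \frac{199}{36}\right)^{2} = \left(- \frac{449}{36}\right)^{2} = \frac{201601}{1296}$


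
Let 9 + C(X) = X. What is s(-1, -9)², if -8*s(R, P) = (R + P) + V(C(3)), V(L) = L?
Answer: 4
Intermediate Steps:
C(X) = -9 + X
s(R, P) = ¾ - P/8 - R/8 (s(R, P) = -((R + P) + (-9 + 3))/8 = -((P + R) - 6)/8 = -(-6 + P + R)/8 = ¾ - P/8 - R/8)
s(-1, -9)² = (¾ - ⅛*(-9) - ⅛*(-1))² = (¾ + 9/8 + ⅛)² = 2² = 4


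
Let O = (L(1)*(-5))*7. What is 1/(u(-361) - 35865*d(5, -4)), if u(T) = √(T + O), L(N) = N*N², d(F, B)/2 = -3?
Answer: 11955/2572596472 - I*√11/7717789416 ≈ 4.6471e-6 - 4.2974e-10*I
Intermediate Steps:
d(F, B) = -6 (d(F, B) = 2*(-3) = -6)
L(N) = N³
O = -35 (O = (1³*(-5))*7 = (1*(-5))*7 = -5*7 = -35)
u(T) = √(-35 + T) (u(T) = √(T - 35) = √(-35 + T))
1/(u(-361) - 35865*d(5, -4)) = 1/(√(-35 - 361) - 35865*(-6)) = 1/(√(-396) + 215190) = 1/(6*I*√11 + 215190) = 1/(215190 + 6*I*√11)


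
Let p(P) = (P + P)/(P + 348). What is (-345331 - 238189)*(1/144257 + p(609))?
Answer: -1178482243680/1586827 ≈ -7.4267e+5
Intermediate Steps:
p(P) = 2*P/(348 + P) (p(P) = (2*P)/(348 + P) = 2*P/(348 + P))
(-345331 - 238189)*(1/144257 + p(609)) = (-345331 - 238189)*(1/144257 + 2*609/(348 + 609)) = -583520*(1/144257 + 2*609/957) = -583520*(1/144257 + 2*609*(1/957)) = -583520*(1/144257 + 14/11) = -583520*2019609/1586827 = -1178482243680/1586827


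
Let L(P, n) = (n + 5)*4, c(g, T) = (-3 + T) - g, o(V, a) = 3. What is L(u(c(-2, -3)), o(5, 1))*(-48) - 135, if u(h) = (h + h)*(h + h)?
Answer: -1671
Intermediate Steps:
c(g, T) = -3 + T - g
u(h) = 4*h² (u(h) = (2*h)*(2*h) = 4*h²)
L(P, n) = 20 + 4*n (L(P, n) = (5 + n)*4 = 20 + 4*n)
L(u(c(-2, -3)), o(5, 1))*(-48) - 135 = (20 + 4*3)*(-48) - 135 = (20 + 12)*(-48) - 135 = 32*(-48) - 135 = -1536 - 135 = -1671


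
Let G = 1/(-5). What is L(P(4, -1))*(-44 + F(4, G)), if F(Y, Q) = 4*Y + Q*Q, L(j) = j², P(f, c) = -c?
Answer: -699/25 ≈ -27.960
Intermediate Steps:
G = -⅕ ≈ -0.20000
F(Y, Q) = Q² + 4*Y (F(Y, Q) = 4*Y + Q² = Q² + 4*Y)
L(P(4, -1))*(-44 + F(4, G)) = (-1*(-1))²*(-44 + ((-⅕)² + 4*4)) = 1²*(-44 + (1/25 + 16)) = 1*(-44 + 401/25) = 1*(-699/25) = -699/25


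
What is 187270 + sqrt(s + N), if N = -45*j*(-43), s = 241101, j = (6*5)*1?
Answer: 187270 + 3*sqrt(33239) ≈ 1.8782e+5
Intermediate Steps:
j = 30 (j = 30*1 = 30)
N = 58050 (N = -45*30*(-43) = -1350*(-43) = 58050)
187270 + sqrt(s + N) = 187270 + sqrt(241101 + 58050) = 187270 + sqrt(299151) = 187270 + 3*sqrt(33239)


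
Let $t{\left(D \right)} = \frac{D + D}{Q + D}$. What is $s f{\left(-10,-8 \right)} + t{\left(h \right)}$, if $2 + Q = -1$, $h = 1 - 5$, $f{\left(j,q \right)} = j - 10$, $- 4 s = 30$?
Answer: $\frac{1058}{7} \approx 151.14$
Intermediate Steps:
$s = - \frac{15}{2}$ ($s = \left(- \frac{1}{4}\right) 30 = - \frac{15}{2} \approx -7.5$)
$f{\left(j,q \right)} = -10 + j$
$h = -4$
$Q = -3$ ($Q = -2 - 1 = -3$)
$t{\left(D \right)} = \frac{2 D}{-3 + D}$ ($t{\left(D \right)} = \frac{D + D}{-3 + D} = \frac{2 D}{-3 + D}$)
$s f{\left(-10,-8 \right)} + t{\left(h \right)} = - \frac{15 \left(-10 - 10\right)}{2} + 2 \left(-4\right) \frac{1}{-3 - 4} = \left(- \frac{15}{2}\right) \left(-20\right) + 2 \left(-4\right) \frac{1}{-7} = 150 + 2 \left(-4\right) \left(- \frac{1}{7}\right) = 150 + \frac{8}{7} = \frac{1058}{7}$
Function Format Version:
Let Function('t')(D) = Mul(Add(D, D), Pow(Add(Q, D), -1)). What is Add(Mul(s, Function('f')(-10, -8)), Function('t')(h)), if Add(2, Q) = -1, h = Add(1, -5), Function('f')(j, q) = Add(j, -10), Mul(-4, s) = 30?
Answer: Rational(1058, 7) ≈ 151.14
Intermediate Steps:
s = Rational(-15, 2) (s = Mul(Rational(-1, 4), 30) = Rational(-15, 2) ≈ -7.5000)
Function('f')(j, q) = Add(-10, j)
h = -4
Q = -3 (Q = Add(-2, -1) = -3)
Function('t')(D) = Mul(2, D, Pow(Add(-3, D), -1)) (Function('t')(D) = Mul(Add(D, D), Pow(Add(-3, D), -1)) = Mul(Mul(2, D), Pow(Add(-3, D), -1)) = Mul(2, D, Pow(Add(-3, D), -1)))
Add(Mul(s, Function('f')(-10, -8)), Function('t')(h)) = Add(Mul(Rational(-15, 2), Add(-10, -10)), Mul(2, -4, Pow(Add(-3, -4), -1))) = Add(Mul(Rational(-15, 2), -20), Mul(2, -4, Pow(-7, -1))) = Add(150, Mul(2, -4, Rational(-1, 7))) = Add(150, Rational(8, 7)) = Rational(1058, 7)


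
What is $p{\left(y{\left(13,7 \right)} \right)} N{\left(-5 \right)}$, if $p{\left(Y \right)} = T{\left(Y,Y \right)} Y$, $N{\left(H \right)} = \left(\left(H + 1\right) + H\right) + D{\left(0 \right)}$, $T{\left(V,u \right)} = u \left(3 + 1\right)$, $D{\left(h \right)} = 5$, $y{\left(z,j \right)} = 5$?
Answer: $-400$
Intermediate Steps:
$T{\left(V,u \right)} = 4 u$ ($T{\left(V,u \right)} = u 4 = 4 u$)
$N{\left(H \right)} = 6 + 2 H$ ($N{\left(H \right)} = \left(\left(H + 1\right) + H\right) + 5 = \left(\left(1 + H\right) + H\right) + 5 = \left(1 + 2 H\right) + 5 = 6 + 2 H$)
$p{\left(Y \right)} = 4 Y^{2}$ ($p{\left(Y \right)} = 4 Y Y = 4 Y^{2}$)
$p{\left(y{\left(13,7 \right)} \right)} N{\left(-5 \right)} = 4 \cdot 5^{2} \left(6 + 2 \left(-5\right)\right) = 4 \cdot 25 \left(6 - 10\right) = 100 \left(-4\right) = -400$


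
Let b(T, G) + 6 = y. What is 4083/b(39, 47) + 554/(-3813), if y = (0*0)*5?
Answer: -5190601/7626 ≈ -680.65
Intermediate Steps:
y = 0 (y = 0*5 = 0)
b(T, G) = -6 (b(T, G) = -6 + 0 = -6)
4083/b(39, 47) + 554/(-3813) = 4083/(-6) + 554/(-3813) = 4083*(-⅙) + 554*(-1/3813) = -1361/2 - 554/3813 = -5190601/7626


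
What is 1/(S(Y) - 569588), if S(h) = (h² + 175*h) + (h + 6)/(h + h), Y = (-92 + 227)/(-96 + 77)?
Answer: -32490/18544670093 ≈ -1.7520e-6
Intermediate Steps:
Y = -135/19 (Y = 135/(-19) = 135*(-1/19) = -135/19 ≈ -7.1053)
S(h) = h² + 175*h + (6 + h)/(2*h) (S(h) = (h² + 175*h) + (6 + h)/((2*h)) = (h² + 175*h) + (1/(2*h))*(6 + h) = (h² + 175*h) + (6 + h)/(2*h) = h² + 175*h + (6 + h)/(2*h))
1/(S(Y) - 569588) = 1/((½ + (-135/19)² + 3/(-135/19) + 175*(-135/19)) - 569588) = 1/((½ + 18225/361 + 3*(-19/135) - 23625/19) - 569588) = 1/((½ + 18225/361 - 19/45 - 23625/19) - 569588) = 1/(-38755973/32490 - 569588) = 1/(-18544670093/32490) = -32490/18544670093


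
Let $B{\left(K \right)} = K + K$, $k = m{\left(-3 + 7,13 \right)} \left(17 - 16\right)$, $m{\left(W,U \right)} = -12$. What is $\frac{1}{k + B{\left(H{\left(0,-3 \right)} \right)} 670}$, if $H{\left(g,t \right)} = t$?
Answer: $- \frac{1}{4032} \approx -0.00024802$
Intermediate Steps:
$k = -12$ ($k = - 12 \left(17 - 16\right) = \left(-12\right) 1 = -12$)
$B{\left(K \right)} = 2 K$
$\frac{1}{k + B{\left(H{\left(0,-3 \right)} \right)} 670} = \frac{1}{-12 + 2 \left(-3\right) 670} = \frac{1}{-12 - 4020} = \frac{1}{-4032} = - \frac{1}{4032}$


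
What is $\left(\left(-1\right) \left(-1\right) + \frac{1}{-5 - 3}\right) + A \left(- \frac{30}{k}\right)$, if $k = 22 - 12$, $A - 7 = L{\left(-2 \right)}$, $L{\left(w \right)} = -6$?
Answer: $- \frac{17}{8} \approx -2.125$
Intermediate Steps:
$A = 1$ ($A = 7 - 6 = 1$)
$k = 10$
$\left(\left(-1\right) \left(-1\right) + \frac{1}{-5 - 3}\right) + A \left(- \frac{30}{k}\right) = \left(\left(-1\right) \left(-1\right) + \frac{1}{-5 - 3}\right) + 1 \left(- \frac{30}{10}\right) = \left(1 + \frac{1}{-8}\right) + 1 \left(\left(-30\right) \frac{1}{10}\right) = \left(1 - \frac{1}{8}\right) + 1 \left(-3\right) = \frac{7}{8} - 3 = - \frac{17}{8}$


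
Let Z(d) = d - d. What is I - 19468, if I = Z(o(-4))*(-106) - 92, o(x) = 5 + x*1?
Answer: -19560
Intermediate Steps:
o(x) = 5 + x
Z(d) = 0
I = -92 (I = 0*(-106) - 92 = 0 - 92 = -92)
I - 19468 = -92 - 19468 = -19560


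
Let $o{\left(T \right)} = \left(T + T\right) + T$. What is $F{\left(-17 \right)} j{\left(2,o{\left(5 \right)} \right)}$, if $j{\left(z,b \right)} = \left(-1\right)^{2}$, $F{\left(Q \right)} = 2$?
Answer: $2$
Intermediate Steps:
$o{\left(T \right)} = 3 T$ ($o{\left(T \right)} = 2 T + T = 3 T$)
$j{\left(z,b \right)} = 1$
$F{\left(-17 \right)} j{\left(2,o{\left(5 \right)} \right)} = 2 \cdot 1 = 2$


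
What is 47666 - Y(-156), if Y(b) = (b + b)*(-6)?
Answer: 45794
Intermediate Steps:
Y(b) = -12*b (Y(b) = (2*b)*(-6) = -12*b)
47666 - Y(-156) = 47666 - (-12)*(-156) = 47666 - 1*1872 = 47666 - 1872 = 45794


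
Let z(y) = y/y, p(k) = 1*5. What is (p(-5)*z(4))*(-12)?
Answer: -60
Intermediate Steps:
p(k) = 5
z(y) = 1
(p(-5)*z(4))*(-12) = (5*1)*(-12) = 5*(-12) = -60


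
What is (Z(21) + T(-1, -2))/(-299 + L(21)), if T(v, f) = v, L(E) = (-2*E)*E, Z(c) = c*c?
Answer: -440/1181 ≈ -0.37257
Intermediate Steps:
Z(c) = c²
L(E) = -2*E²
(Z(21) + T(-1, -2))/(-299 + L(21)) = (21² - 1)/(-299 - 2*21²) = (441 - 1)/(-299 - 2*441) = 440/(-299 - 882) = 440/(-1181) = 440*(-1/1181) = -440/1181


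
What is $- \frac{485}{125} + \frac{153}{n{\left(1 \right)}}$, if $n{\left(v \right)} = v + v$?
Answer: $\frac{3631}{50} \approx 72.62$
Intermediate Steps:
$n{\left(v \right)} = 2 v$
$- \frac{485}{125} + \frac{153}{n{\left(1 \right)}} = - \frac{485}{125} + \frac{153}{2 \cdot 1} = \left(-485\right) \frac{1}{125} + \frac{153}{2} = - \frac{97}{25} + 153 \cdot \frac{1}{2} = - \frac{97}{25} + \frac{153}{2} = \frac{3631}{50}$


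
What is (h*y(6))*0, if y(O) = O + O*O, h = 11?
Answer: 0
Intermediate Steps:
y(O) = O + O**2
(h*y(6))*0 = (11*(6*(1 + 6)))*0 = (11*(6*7))*0 = (11*42)*0 = 462*0 = 0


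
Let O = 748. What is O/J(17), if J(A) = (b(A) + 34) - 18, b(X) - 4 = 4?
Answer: 187/6 ≈ 31.167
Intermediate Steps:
b(X) = 8 (b(X) = 4 + 4 = 8)
J(A) = 24 (J(A) = (8 + 34) - 18 = 42 - 18 = 24)
O/J(17) = 748/24 = 748*(1/24) = 187/6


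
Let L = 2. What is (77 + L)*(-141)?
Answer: -11139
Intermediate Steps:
(77 + L)*(-141) = (77 + 2)*(-141) = 79*(-141) = -11139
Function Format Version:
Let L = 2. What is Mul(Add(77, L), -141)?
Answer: -11139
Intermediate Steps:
Mul(Add(77, L), -141) = Mul(Add(77, 2), -141) = Mul(79, -141) = -11139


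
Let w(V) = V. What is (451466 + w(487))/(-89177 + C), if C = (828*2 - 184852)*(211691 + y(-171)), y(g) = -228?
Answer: -451953/38739264925 ≈ -1.1667e-5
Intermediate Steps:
C = -38739175748 (C = (828*2 - 184852)*(211691 - 228) = (1656 - 184852)*211463 = -183196*211463 = -38739175748)
(451466 + w(487))/(-89177 + C) = (451466 + 487)/(-89177 - 38739175748) = 451953/(-38739264925) = 451953*(-1/38739264925) = -451953/38739264925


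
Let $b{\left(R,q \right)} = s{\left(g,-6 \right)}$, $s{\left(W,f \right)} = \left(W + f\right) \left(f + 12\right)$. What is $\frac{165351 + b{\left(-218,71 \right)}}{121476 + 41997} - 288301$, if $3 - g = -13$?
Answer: $- \frac{15709754654}{54491} \approx -2.883 \cdot 10^{5}$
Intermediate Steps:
$g = 16$ ($g = 3 - -13 = 3 + 13 = 16$)
$s{\left(W,f \right)} = \left(12 + f\right) \left(W + f\right)$ ($s{\left(W,f \right)} = \left(W + f\right) \left(12 + f\right) = \left(12 + f\right) \left(W + f\right)$)
$b{\left(R,q \right)} = 60$ ($b{\left(R,q \right)} = \left(-6\right)^{2} + 12 \cdot 16 + 12 \left(-6\right) + 16 \left(-6\right) = 36 + 192 - 72 - 96 = 60$)
$\frac{165351 + b{\left(-218,71 \right)}}{121476 + 41997} - 288301 = \frac{165351 + 60}{121476 + 41997} - 288301 = \frac{165411}{163473} - 288301 = 165411 \cdot \frac{1}{163473} - 288301 = \frac{55137}{54491} - 288301 = - \frac{15709754654}{54491}$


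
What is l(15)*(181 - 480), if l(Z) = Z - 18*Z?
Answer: 76245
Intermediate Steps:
l(Z) = -17*Z
l(15)*(181 - 480) = (-17*15)*(181 - 480) = -255*(-299) = 76245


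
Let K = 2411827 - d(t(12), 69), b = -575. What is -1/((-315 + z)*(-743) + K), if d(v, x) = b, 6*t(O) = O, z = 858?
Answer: -1/2008953 ≈ -4.9777e-7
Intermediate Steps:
t(O) = O/6
d(v, x) = -575
K = 2412402 (K = 2411827 - 1*(-575) = 2411827 + 575 = 2412402)
-1/((-315 + z)*(-743) + K) = -1/((-315 + 858)*(-743) + 2412402) = -1/(543*(-743) + 2412402) = -1/(-403449 + 2412402) = -1/2008953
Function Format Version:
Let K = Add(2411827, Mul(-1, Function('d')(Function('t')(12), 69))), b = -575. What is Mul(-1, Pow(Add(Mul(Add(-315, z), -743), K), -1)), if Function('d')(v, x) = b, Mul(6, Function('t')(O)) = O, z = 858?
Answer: Rational(-1, 2008953) ≈ -4.9777e-7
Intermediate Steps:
Function('t')(O) = Mul(Rational(1, 6), O)
Function('d')(v, x) = -575
K = 2412402 (K = Add(2411827, Mul(-1, -575)) = Add(2411827, 575) = 2412402)
Mul(-1, Pow(Add(Mul(Add(-315, z), -743), K), -1)) = Mul(-1, Pow(Add(Mul(Add(-315, 858), -743), 2412402), -1)) = Mul(-1, Pow(Add(Mul(543, -743), 2412402), -1)) = Mul(-1, Pow(Add(-403449, 2412402), -1)) = Mul(-1, Pow(2008953, -1)) = Mul(-1, Rational(1, 2008953)) = Rational(-1, 2008953)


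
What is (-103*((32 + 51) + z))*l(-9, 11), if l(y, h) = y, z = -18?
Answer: 60255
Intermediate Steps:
(-103*((32 + 51) + z))*l(-9, 11) = -103*((32 + 51) - 18)*(-9) = -103*(83 - 18)*(-9) = -103*65*(-9) = -6695*(-9) = 60255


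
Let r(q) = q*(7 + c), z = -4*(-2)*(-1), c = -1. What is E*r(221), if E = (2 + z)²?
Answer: 47736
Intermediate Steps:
z = -8 (z = 8*(-1) = -8)
r(q) = 6*q (r(q) = q*(7 - 1) = q*6 = 6*q)
E = 36 (E = (2 - 8)² = (-6)² = 36)
E*r(221) = 36*(6*221) = 36*1326 = 47736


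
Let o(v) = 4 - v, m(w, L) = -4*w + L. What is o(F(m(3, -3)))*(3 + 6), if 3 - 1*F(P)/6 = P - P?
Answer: -126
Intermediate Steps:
m(w, L) = L - 4*w
F(P) = 18 (F(P) = 18 - 6*(P - P) = 18 - 6*0 = 18 + 0 = 18)
o(F(m(3, -3)))*(3 + 6) = (4 - 1*18)*(3 + 6) = (4 - 18)*9 = -14*9 = -126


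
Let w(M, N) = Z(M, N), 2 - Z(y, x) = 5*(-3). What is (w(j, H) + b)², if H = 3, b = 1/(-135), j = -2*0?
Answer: 5262436/18225 ≈ 288.75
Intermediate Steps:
j = 0
b = -1/135 ≈ -0.0074074
Z(y, x) = 17 (Z(y, x) = 2 - 5*(-3) = 2 - 1*(-15) = 2 + 15 = 17)
w(M, N) = 17
(w(j, H) + b)² = (17 - 1/135)² = (2294/135)² = 5262436/18225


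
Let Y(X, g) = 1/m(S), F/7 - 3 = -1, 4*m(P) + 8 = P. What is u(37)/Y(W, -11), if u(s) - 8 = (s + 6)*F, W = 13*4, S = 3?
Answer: -1525/2 ≈ -762.50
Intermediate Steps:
m(P) = -2 + P/4
F = 14 (F = 21 + 7*(-1) = 21 - 7 = 14)
W = 52
Y(X, g) = -⅘ (Y(X, g) = 1/(-2 + (¼)*3) = 1/(-2 + ¾) = 1/(-5/4) = -⅘)
u(s) = 92 + 14*s (u(s) = 8 + (s + 6)*14 = 8 + (6 + s)*14 = 8 + (84 + 14*s) = 92 + 14*s)
u(37)/Y(W, -11) = (92 + 14*37)/(-⅘) = (92 + 518)*(-5/4) = 610*(-5/4) = -1525/2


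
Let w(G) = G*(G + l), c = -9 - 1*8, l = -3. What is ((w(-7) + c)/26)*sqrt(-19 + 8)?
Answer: 53*I*sqrt(11)/26 ≈ 6.7608*I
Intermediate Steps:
c = -17 (c = -9 - 8 = -17)
w(G) = G*(-3 + G) (w(G) = G*(G - 3) = G*(-3 + G))
((w(-7) + c)/26)*sqrt(-19 + 8) = ((-7*(-3 - 7) - 17)/26)*sqrt(-19 + 8) = ((-7*(-10) - 17)/26)*sqrt(-11) = ((70 - 17)/26)*(I*sqrt(11)) = ((1/26)*53)*(I*sqrt(11)) = 53*(I*sqrt(11))/26 = 53*I*sqrt(11)/26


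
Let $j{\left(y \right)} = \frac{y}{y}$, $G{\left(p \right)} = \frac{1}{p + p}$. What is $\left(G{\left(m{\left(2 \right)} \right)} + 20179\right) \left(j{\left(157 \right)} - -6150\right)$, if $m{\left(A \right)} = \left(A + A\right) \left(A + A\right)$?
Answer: $\frac{3971879079}{32} \approx 1.2412 \cdot 10^{8}$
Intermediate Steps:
$m{\left(A \right)} = 4 A^{2}$ ($m{\left(A \right)} = 2 A 2 A = 4 A^{2}$)
$G{\left(p \right)} = \frac{1}{2 p}$
$j{\left(y \right)} = 1$
$\left(G{\left(m{\left(2 \right)} \right)} + 20179\right) \left(j{\left(157 \right)} - -6150\right) = \left(\frac{1}{2 \cdot 4 \cdot 2^{2}} + 20179\right) \left(1 - -6150\right) = \left(\frac{1}{2 \cdot 4 \cdot 4} + 20179\right) \left(1 + 6150\right) = \left(\frac{1}{2 \cdot 16} + 20179\right) 6151 = \left(\frac{1}{2} \cdot \frac{1}{16} + 20179\right) 6151 = \left(\frac{1}{32} + 20179\right) 6151 = \frac{645729}{32} \cdot 6151 = \frac{3971879079}{32}$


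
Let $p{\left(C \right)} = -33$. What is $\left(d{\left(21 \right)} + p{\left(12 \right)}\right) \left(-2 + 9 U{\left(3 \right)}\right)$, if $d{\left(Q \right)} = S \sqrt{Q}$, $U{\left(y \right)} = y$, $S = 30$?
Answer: $-825 + 750 \sqrt{21} \approx 2611.9$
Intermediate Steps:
$d{\left(Q \right)} = 30 \sqrt{Q}$
$\left(d{\left(21 \right)} + p{\left(12 \right)}\right) \left(-2 + 9 U{\left(3 \right)}\right) = \left(30 \sqrt{21} - 33\right) \left(-2 + 9 \cdot 3\right) = \left(-33 + 30 \sqrt{21}\right) \left(-2 + 27\right) = \left(-33 + 30 \sqrt{21}\right) 25 = -825 + 750 \sqrt{21}$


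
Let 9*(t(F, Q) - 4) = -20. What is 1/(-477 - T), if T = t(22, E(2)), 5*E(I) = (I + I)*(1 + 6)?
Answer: -9/4309 ≈ -0.0020887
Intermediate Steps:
E(I) = 14*I/5 (E(I) = ((I + I)*(1 + 6))/5 = ((2*I)*7)/5 = (14*I)/5 = 14*I/5)
t(F, Q) = 16/9 (t(F, Q) = 4 + (⅑)*(-20) = 4 - 20/9 = 16/9)
T = 16/9 ≈ 1.7778
1/(-477 - T) = 1/(-477 - 1*16/9) = 1/(-477 - 16/9) = 1/(-4309/9) = -9/4309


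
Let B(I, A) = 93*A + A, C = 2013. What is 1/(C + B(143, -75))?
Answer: -1/5037 ≈ -0.00019853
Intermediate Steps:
B(I, A) = 94*A
1/(C + B(143, -75)) = 1/(2013 + 94*(-75)) = 1/(2013 - 7050) = 1/(-5037) = -1/5037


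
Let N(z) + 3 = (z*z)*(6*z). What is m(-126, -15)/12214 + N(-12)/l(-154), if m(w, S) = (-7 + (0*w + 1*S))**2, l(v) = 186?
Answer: -680545/12214 ≈ -55.718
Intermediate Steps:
m(w, S) = (-7 + S)**2 (m(w, S) = (-7 + (0 + S))**2 = (-7 + S)**2)
N(z) = -3 + 6*z**3 (N(z) = -3 + (z*z)*(6*z) = -3 + z**2*(6*z) = -3 + 6*z**3)
m(-126, -15)/12214 + N(-12)/l(-154) = (-7 - 15)**2/12214 + (-3 + 6*(-12)**3)/186 = (-22)**2*(1/12214) + (-3 + 6*(-1728))*(1/186) = 484*(1/12214) + (-3 - 10368)*(1/186) = 242/6107 - 10371*1/186 = 242/6107 - 3457/62 = -680545/12214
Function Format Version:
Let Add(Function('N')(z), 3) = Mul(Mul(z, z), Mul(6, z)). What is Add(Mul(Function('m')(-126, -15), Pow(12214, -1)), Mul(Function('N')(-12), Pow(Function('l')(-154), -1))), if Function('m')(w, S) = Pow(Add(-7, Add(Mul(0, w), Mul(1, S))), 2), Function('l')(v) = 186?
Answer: Rational(-680545, 12214) ≈ -55.718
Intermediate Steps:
Function('m')(w, S) = Pow(Add(-7, S), 2) (Function('m')(w, S) = Pow(Add(-7, Add(0, S)), 2) = Pow(Add(-7, S), 2))
Function('N')(z) = Add(-3, Mul(6, Pow(z, 3))) (Function('N')(z) = Add(-3, Mul(Mul(z, z), Mul(6, z))) = Add(-3, Mul(Pow(z, 2), Mul(6, z))) = Add(-3, Mul(6, Pow(z, 3))))
Add(Mul(Function('m')(-126, -15), Pow(12214, -1)), Mul(Function('N')(-12), Pow(Function('l')(-154), -1))) = Add(Mul(Pow(Add(-7, -15), 2), Pow(12214, -1)), Mul(Add(-3, Mul(6, Pow(-12, 3))), Pow(186, -1))) = Add(Mul(Pow(-22, 2), Rational(1, 12214)), Mul(Add(-3, Mul(6, -1728)), Rational(1, 186))) = Add(Mul(484, Rational(1, 12214)), Mul(Add(-3, -10368), Rational(1, 186))) = Add(Rational(242, 6107), Mul(-10371, Rational(1, 186))) = Add(Rational(242, 6107), Rational(-3457, 62)) = Rational(-680545, 12214)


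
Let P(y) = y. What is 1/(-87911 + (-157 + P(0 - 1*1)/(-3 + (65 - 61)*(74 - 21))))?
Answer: -209/18406213 ≈ -1.1355e-5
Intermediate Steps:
1/(-87911 + (-157 + P(0 - 1*1)/(-3 + (65 - 61)*(74 - 21)))) = 1/(-87911 + (-157 + (0 - 1*1)/(-3 + (65 - 61)*(74 - 21)))) = 1/(-87911 + (-157 + (0 - 1)/(-3 + 4*53))) = 1/(-87911 + (-157 - 1/(-3 + 212))) = 1/(-87911 + (-157 - 1/209)) = 1/(-87911 - 32814/209) = 1/(-18406213/209) = -209/18406213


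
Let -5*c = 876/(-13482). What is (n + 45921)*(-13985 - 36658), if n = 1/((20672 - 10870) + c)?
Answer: -256105622604906153/110125616 ≈ -2.3256e+9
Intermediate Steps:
c = 146/11235 (c = -876/(5*(-13482)) = -876*(-1)/(5*13482) = -1/5*(-146/2247) = 146/11235 ≈ 0.012995)
n = 11235/110125616 (n = 1/((20672 - 10870) + 146/11235) = 1/(9802 + 146/11235) = 1/(110125616/11235) = 11235/110125616 ≈ 0.00010202)
(n + 45921)*(-13985 - 36658) = (11235/110125616 + 45921)*(-13985 - 36658) = (5057078423571/110125616)*(-50643) = -256105622604906153/110125616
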